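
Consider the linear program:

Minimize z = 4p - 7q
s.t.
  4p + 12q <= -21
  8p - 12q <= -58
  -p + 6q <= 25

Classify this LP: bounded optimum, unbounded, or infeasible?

From the feasible point (-79/12, 4/9), moving in the direction (-6, -1) keeps every constraint satisfied while z decreases without bound.

unbounded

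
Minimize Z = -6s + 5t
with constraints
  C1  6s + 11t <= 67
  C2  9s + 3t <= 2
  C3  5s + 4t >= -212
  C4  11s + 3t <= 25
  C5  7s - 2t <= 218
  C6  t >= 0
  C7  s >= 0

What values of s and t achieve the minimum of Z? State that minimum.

Vertices and Z = -6s + 5t:
  (2/9, 0) → Z = -4/3
  (0, 2/3) → Z = 10/3
  (0, 0) → Z = 0

At the optimal vertex, 9s + 3t = 2 and t = 0.
Solving simultaneously gives s = 2/9, t = 0.

s = 2/9, t = 0, minimum Z = -4/3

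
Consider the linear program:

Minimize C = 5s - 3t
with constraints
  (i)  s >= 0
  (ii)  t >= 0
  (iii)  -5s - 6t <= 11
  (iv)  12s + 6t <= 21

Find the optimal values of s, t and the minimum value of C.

s = 0, t = 7/2, minimum C = -21/2

Extreme points and C = 5s - 3t:
  (0, 0) → C = 0
  (0, 7/2) → C = -21/2
  (7/4, 0) → C = 35/4

At the optimal vertex, s = 0 and 12s + 6t = 21.
Solving simultaneously gives s = 0, t = 7/2.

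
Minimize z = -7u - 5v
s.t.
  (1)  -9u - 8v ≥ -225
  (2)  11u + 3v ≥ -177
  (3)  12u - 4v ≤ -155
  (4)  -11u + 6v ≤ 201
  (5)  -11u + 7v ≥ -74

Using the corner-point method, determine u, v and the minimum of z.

u = -9/2, v = 101/4, minimum z = -379/4

The optimum lies where 12u - 4v = -155 and -11u + 6v = 201.
Solving simultaneously gives u = -9/2, v = 101/4.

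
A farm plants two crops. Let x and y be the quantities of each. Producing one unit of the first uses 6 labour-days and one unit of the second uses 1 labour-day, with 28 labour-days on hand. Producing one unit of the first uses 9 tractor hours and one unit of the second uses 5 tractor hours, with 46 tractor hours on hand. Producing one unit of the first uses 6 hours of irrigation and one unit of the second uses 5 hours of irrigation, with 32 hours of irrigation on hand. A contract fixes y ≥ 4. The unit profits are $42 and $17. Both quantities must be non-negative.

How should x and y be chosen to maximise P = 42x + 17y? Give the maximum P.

Feasible corners and P = 42x + 17y:
  (0, 32/5) → P = 544/5
  (0, 4) → P = 68
  (2, 4) → P = 152

x = 2, y = 4, maximum P = 152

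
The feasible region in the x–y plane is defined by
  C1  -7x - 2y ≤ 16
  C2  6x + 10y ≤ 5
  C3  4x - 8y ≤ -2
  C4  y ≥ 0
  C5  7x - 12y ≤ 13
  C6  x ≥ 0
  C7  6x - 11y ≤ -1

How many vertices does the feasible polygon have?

Of the 21 pairwise boundary intersections, those satisfying every inequality are:
  (5/22, 4/11)
  (0, 1/2)
  (0, 1/4)

3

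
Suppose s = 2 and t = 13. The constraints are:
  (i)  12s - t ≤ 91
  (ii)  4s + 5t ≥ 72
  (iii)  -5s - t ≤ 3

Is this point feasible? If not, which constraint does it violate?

(i): 11 ≤ 91 ✓
(ii): 73 ≥ 72 ✓
(iii): -23 ≤ 3 ✓

feasible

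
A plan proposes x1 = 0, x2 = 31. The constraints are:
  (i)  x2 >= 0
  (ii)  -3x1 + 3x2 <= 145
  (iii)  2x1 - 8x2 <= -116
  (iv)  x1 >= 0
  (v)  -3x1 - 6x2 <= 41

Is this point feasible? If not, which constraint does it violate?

(i): 31 ≥ 0 ✓
(ii): 93 ≤ 145 ✓
(iii): -248 ≤ -116 ✓
(iv): 0 ≥ 0 ✓
(v): -186 ≤ 41 ✓

feasible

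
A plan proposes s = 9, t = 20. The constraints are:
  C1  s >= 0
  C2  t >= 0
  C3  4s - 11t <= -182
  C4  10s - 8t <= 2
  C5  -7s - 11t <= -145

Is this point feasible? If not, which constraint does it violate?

feasible

C1: 9 ≥ 0 ✓
C2: 20 ≥ 0 ✓
C3: -184 ≤ -182 ✓
C4: -70 ≤ 2 ✓
C5: -283 ≤ -145 ✓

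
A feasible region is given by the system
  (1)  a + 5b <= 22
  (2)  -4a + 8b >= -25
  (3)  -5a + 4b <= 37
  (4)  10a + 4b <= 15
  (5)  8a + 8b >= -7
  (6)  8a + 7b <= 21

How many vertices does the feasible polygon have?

6

Intersecting each pair of boundary lines and keeping only the points that satisfy every inequality leaves:
  (-97/29, 147/29)
  (-49/33, 155/33)
  (55/24, -95/48)
  (3/2, -19/8)
  (-9/2, 29/8)
  (21/38, 45/19)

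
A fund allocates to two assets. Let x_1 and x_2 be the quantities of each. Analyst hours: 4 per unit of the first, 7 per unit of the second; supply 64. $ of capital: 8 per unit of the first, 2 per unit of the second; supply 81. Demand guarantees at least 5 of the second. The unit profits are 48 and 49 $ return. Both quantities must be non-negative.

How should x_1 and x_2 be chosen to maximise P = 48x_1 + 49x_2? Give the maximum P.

x_1 = 29/4, x_2 = 5, maximum P = 593

Vertices and P = 48x_1 + 49x_2:
  (0, 64/7) → P = 448
  (0, 5) → P = 245
  (29/4, 5) → P = 593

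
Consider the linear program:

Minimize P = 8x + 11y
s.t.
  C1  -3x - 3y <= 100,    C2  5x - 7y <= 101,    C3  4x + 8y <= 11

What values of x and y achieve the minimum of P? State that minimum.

x = -397/36, y = -803/36, minimum P = -4003/12

Extreme points and P = 8x + 11y:
  (-397/36, -803/36) → P = -4003/12
  (-833/12, 433/12) → P = -1901/12
  (885/68, -349/68) → P = 3241/68

The binding constraints are -3x - 3y = 100 and 5x - 7y = 101.
Solving simultaneously gives x = -397/36, y = -803/36.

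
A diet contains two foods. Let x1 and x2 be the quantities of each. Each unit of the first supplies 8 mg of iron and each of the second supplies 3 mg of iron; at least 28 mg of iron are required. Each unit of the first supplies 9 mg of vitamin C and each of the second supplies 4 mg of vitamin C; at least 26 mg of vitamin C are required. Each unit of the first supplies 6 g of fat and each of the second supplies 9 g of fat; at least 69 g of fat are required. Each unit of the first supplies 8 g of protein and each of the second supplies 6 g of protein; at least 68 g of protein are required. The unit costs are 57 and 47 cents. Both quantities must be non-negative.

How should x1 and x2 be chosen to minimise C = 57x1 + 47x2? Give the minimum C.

Extreme points and C = 57x1 + 47x2:
  (0, 34/3) → C = 1598/3
  (23/2, 0) → C = 1311/2
  (11/2, 4) → C = 1003/2
The feasible region is unbounded (it extends along (0, 1), (1, 0)), but C strictly increases along every unbounded feasible direction, so there is no improving ray and the minimum is attained at a vertex.

x1 = 11/2, x2 = 4, minimum C = 1003/2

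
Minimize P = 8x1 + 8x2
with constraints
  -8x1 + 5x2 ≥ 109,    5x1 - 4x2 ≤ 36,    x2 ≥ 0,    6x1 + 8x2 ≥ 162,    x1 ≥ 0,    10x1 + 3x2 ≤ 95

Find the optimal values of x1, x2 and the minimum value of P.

x1 = 0, x2 = 109/5, minimum P = 872/5

Corner points and P = 8x1 + 8x2:
  (0, 109/5) → P = 872/5
  (2, 25) → P = 216
  (0, 95/3) → P = 760/3

The optimum lies where -8x1 + 5x2 = 109 and x1 = 0.
Solving simultaneously gives x1 = 0, x2 = 109/5.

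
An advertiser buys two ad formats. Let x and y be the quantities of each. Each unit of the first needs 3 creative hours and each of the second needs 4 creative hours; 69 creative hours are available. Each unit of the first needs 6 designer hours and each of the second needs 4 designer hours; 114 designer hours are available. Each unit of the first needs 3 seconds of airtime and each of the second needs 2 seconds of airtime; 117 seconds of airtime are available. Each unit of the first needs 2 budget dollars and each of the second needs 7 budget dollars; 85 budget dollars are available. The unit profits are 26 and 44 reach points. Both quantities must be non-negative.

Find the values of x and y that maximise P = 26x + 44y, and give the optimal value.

Corner points and P = 26x + 44y:
  (0, 0) → P = 0
  (0, 85/7) → P = 3740/7
  (19, 0) → P = 494
  (15, 6) → P = 654
  (11, 9) → P = 682

x = 11, y = 9, maximum P = 682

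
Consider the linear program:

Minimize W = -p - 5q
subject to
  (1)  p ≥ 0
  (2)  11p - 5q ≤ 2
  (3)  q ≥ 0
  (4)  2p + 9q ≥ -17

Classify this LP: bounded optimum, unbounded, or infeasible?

From the feasible point (0, 0), moving in the direction (0, 1) keeps every constraint satisfied while W decreases without bound.

unbounded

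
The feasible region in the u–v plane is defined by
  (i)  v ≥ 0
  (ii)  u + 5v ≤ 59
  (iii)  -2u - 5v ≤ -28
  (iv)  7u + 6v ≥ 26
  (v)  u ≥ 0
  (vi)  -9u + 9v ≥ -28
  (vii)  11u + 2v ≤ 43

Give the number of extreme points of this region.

Of the 21 pairwise boundary intersections, those satisfying every inequality are:
  (0, 59/5)
  (97/53, 606/53)
  (0, 28/5)
  (53/17, 74/17)

4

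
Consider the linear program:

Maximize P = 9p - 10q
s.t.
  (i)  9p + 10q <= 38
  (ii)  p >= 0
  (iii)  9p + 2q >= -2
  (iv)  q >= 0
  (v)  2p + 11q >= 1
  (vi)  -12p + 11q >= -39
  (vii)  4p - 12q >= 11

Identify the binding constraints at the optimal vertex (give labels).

(iv) and (vi)

Vertices and P = 9p - 10q:
  (13/4, 0) → P = 117/4
  (11/4, 0) → P = 99/4
  (347/100, 6/25) → P = 2883/100

The maximum is at (13/4, 0). Substituting into each constraint, equality holds for (iv) and (vi); the remaining constraints have slack.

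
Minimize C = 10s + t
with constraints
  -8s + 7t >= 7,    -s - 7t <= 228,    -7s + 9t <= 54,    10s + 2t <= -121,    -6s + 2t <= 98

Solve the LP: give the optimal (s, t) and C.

s = -336/13, t = -371/13, minimum C = -287

Corner points and C = 10s + t:
  (-861/86, -449/43) → C = -4754/43
  (-336/13, -371/13) → C = -287
  (-1197/104, -307/104) → C = -12277/104
  (-387/20, -181/20) → C = -4051/20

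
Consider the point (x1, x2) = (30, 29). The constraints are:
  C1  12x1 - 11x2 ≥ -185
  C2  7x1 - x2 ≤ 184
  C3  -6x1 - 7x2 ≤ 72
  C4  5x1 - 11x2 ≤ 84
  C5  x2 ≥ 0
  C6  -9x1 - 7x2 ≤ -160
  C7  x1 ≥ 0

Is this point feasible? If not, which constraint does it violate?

C1: 41 ≥ -185 ✓
C2: 181 ≤ 184 ✓
C3: -383 ≤ 72 ✓
C4: -169 ≤ 84 ✓
C5: 29 ≥ 0 ✓
C6: -473 ≤ -160 ✓
C7: 30 ≥ 0 ✓

feasible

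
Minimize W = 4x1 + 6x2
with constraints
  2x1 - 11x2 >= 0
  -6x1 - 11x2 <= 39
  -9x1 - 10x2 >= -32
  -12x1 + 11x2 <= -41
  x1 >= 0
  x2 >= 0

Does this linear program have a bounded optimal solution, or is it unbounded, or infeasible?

bounded optimum

Extreme points and W = 4x1 + 6x2:
  (254/73, 5/73) → W = 1046/73
  (32/9, 0) → W = 128/9
  (41/12, 0) → W = 41/3
The feasible region has finitely many vertices and no improving ray; the minimum is 41/3 at (41/12, 0).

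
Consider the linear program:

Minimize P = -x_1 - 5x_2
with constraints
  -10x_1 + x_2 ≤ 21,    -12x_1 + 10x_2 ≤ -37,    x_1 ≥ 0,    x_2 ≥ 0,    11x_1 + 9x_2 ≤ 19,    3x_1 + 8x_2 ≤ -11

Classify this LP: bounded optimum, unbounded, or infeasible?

infeasible

The boundaries -12x_1 + 10x_2 = -37 and x_1 = 0 meet at (0, -37/10), but that point violates x_2 ≥ 0. Every candidate vertex is excluded by some other constraint, so the feasible region is empty.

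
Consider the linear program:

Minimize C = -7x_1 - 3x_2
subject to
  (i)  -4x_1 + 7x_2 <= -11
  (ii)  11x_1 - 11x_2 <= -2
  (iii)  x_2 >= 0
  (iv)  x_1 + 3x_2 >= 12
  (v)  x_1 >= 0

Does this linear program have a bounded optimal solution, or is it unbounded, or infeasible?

The boundaries -4x_1 + 7x_2 = -11 and x_1 + 3x_2 = 12 meet at (117/19, 37/19), but that point violates 11x_1 - 11x_2 ≤ -2. Every candidate vertex is excluded by some other constraint, so the feasible region is empty.

infeasible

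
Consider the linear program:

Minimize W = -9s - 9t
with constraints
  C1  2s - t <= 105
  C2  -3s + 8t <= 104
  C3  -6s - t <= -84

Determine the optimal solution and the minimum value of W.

Corner points and W = -9s - 9t:
  (944/13, 523/13) → W = -13203/13
  (189/8, -231/4) → W = 2457/8
  (568/51, 292/17) → W = -4332/17

s = 944/13, t = 523/13, minimum W = -13203/13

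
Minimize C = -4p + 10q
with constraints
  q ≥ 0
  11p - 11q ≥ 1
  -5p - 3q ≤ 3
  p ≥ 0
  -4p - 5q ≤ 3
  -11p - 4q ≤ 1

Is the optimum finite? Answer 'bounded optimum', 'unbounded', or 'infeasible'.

From the feasible point (1/11, 0), moving in the direction (1, 0) keeps every constraint satisfied while C decreases without bound.

unbounded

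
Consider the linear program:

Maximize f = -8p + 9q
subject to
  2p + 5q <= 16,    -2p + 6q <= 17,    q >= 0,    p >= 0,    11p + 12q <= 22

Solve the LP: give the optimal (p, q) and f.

p = 0, q = 11/6, maximum f = 33/2

Vertices and f = -8p + 9q:
  (0, 0) → f = 0
  (2, 0) → f = -16
  (0, 11/6) → f = 33/2

The binding constraints are p = 0 and 11p + 12q = 22.
Solving simultaneously gives p = 0, q = 11/6.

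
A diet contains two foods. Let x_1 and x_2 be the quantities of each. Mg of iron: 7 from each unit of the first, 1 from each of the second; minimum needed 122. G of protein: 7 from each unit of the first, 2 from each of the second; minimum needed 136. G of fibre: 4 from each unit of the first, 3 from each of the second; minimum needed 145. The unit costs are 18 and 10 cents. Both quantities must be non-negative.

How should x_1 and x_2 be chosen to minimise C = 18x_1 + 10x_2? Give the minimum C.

Feasible corners and C = 18x_1 + 10x_2:
  (0, 122) → C = 1220
  (145/4, 0) → C = 1305/2
  (13, 31) → C = 544
The feasible region is unbounded (it extends along (0, 1), (1, 0)), but C strictly increases along every unbounded feasible direction, so there is no improving ray and the minimum is attained at a vertex.

The optimum lies where 7x_1 + x_2 = 122 and 4x_1 + 3x_2 = 145.
Solving simultaneously gives x_1 = 13, x_2 = 31.

x_1 = 13, x_2 = 31, minimum C = 544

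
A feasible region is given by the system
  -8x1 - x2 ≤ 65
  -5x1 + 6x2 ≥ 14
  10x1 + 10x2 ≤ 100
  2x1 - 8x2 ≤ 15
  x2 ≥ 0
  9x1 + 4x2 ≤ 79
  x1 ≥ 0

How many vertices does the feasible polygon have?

3

Pairwise boundary intersections that survive every other constraint:
  (46/11, 64/11)
  (0, 7/3)
  (0, 10)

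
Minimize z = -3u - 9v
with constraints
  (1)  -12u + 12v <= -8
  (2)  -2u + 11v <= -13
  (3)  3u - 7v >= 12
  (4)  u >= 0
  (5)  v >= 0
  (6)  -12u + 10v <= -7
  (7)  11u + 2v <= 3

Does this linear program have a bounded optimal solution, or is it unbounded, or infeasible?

The boundaries -2u + 11v = -13 and v = 0 meet at (13/2, 0), but that point violates 11u + 2v ≤ 3. Every candidate vertex is excluded by some other constraint, so the feasible region is empty.

infeasible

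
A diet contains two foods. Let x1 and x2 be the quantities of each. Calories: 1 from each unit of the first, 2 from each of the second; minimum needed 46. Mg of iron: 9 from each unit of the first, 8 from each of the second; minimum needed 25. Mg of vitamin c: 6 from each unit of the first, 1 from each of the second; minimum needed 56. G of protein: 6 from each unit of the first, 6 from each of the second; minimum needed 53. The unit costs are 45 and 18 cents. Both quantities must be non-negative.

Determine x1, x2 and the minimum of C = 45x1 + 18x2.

Vertices and C = 45x1 + 18x2:
  (0, 56) → C = 1008
  (46, 0) → C = 2070
  (6, 20) → C = 630
The feasible region is unbounded (it extends along (0, 1), (1, 0)), but C strictly increases along every unbounded feasible direction, so there is no improving ray and the minimum is attained at a vertex.

x1 = 6, x2 = 20, minimum C = 630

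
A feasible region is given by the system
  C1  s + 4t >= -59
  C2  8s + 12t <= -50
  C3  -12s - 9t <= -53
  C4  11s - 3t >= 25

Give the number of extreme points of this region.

Intersecting each pair of boundary lines and keeping only the points that satisfy every inequality leaves:
  (127/5, -211/10)
  (743/39, -761/39)
  (181/12, -128/9)

3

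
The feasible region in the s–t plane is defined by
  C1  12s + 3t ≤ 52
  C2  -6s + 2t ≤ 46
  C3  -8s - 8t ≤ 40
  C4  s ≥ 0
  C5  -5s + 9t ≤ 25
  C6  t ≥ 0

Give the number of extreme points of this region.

The feasible vertices (each the meet of two boundaries and inside every other half-plane) are:
  (131/41, 560/123)
  (13/3, 0)
  (0, 25/9)
  (0, 0)

4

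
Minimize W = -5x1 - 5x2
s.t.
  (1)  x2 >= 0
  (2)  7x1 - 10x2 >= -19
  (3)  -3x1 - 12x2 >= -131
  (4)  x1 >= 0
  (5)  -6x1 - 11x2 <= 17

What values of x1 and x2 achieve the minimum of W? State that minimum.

Feasible corners and W = -5x1 - 5x2:
  (131/3, 0) → W = -655/3
  (0, 0) → W = 0
  (541/57, 487/57) → W = -5140/57
  (0, 19/10) → W = -19/2

The optimum lies where x2 = 0 and -3x1 - 12x2 = -131.
Solving simultaneously gives x1 = 131/3, x2 = 0.

x1 = 131/3, x2 = 0, minimum W = -655/3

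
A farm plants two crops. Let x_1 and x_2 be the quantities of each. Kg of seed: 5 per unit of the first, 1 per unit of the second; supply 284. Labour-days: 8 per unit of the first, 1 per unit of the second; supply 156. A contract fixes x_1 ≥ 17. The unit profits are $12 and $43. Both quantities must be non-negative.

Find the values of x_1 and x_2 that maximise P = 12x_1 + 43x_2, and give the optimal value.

x_1 = 17, x_2 = 20, maximum P = 1064

Vertices and P = 12x_1 + 43x_2:
  (39/2, 0) → P = 234
  (17, 0) → P = 204
  (17, 20) → P = 1064

The binding constraints are 8x_1 + x_2 = 156 and x_1 = 17.
Solving simultaneously gives x_1 = 17, x_2 = 20.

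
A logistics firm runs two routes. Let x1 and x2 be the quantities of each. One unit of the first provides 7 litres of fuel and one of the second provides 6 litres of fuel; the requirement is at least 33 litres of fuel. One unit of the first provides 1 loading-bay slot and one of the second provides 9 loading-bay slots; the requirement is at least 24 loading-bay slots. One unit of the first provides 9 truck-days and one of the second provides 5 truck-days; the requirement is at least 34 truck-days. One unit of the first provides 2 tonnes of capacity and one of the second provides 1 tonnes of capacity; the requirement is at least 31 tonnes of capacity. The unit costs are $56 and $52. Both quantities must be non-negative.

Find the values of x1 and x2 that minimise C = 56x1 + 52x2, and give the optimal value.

x1 = 15, x2 = 1, minimum C = 892

Vertices and C = 56x1 + 52x2:
  (0, 31) → C = 1612
  (24, 0) → C = 1344
  (15, 1) → C = 892
The feasible region is unbounded (it extends along (0, 1), (1, 0)), but C strictly increases along every unbounded feasible direction, so there is no improving ray and the minimum is attained at a vertex.

The optimum lies where x1 + 9x2 = 24 and 2x1 + x2 = 31.
Solving simultaneously gives x1 = 15, x2 = 1.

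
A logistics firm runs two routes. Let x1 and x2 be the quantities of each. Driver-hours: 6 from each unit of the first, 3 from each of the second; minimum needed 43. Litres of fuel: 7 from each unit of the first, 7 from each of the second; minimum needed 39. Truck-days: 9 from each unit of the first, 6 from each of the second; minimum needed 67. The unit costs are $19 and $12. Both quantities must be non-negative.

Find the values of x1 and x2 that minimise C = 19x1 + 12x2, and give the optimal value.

x1 = 19/3, x2 = 5/3, minimum C = 421/3

Corner points and C = 19x1 + 12x2:
  (0, 43/3) → C = 172
  (67/9, 0) → C = 1273/9
  (19/3, 5/3) → C = 421/3
The feasible region is unbounded (it extends along (0, 1), (1, 0)), but C strictly increases along every unbounded feasible direction, so there is no improving ray and the minimum is attained at a vertex.

The binding constraints are 6x1 + 3x2 = 43 and 9x1 + 6x2 = 67.
Solving simultaneously gives x1 = 19/3, x2 = 5/3.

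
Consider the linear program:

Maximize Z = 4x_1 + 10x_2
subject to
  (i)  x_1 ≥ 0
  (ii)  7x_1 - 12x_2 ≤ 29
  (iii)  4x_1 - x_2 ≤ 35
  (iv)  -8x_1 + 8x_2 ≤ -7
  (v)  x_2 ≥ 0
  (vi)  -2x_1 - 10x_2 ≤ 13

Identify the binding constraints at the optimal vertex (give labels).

(iii) and (iv)

Extreme points and Z = 4x_1 + 10x_2:
  (391/41, 129/41) → Z = 2854/41
  (29/7, 0) → Z = 116/7
  (91/8, 21/2) → Z = 301/2
  (7/8, 0) → Z = 7/2

The maximum is at (91/8, 21/2). Substituting into each constraint, equality holds for (iii) and (iv); the remaining constraints have slack.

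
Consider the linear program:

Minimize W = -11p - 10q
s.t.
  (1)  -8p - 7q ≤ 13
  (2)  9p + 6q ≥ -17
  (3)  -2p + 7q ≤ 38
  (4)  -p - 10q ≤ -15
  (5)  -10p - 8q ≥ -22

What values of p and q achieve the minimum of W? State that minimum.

Extreme points and W = -11p - 10q:
  (-347/75, 308/75) → W = 737/75
  (-65/21, 38/21) → W = 335/21
  (-75/43, 212/43) → W = -1295/43
  (25/23, 32/23) → W = -595/23

At the optimal vertex, -2p + 7q = 38 and -10p - 8q = -22.
Solving simultaneously gives p = -75/43, q = 212/43.

p = -75/43, q = 212/43, minimum W = -1295/43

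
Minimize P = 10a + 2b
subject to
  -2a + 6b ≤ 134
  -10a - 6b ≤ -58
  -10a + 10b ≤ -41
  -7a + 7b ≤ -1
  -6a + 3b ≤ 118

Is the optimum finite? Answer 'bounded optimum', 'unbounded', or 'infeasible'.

bounded optimum

Extreme points and P = 10a + 2b:
  (793/20, 711/20) → P = 2338/5
  (413/80, 17/16) → P = 215/4
The feasible region has finitely many vertices and no improving ray; the minimum is 215/4 at (413/80, 17/16).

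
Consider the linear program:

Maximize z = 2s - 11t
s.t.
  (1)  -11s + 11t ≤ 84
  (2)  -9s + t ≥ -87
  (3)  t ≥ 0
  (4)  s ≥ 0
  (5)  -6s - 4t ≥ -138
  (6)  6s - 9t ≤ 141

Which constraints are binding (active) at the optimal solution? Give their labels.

(2) and (3)

Extreme points and z = 2s - 11t:
  (0, 84/11) → z = -84
  (591/55, 1011/55) → z = -9939/55
  (29/3, 0) → z = 58/3
  (81/7, 120/7) → z = -1158/7
  (0, 0) → z = 0

The maximum is at (29/3, 0). Substituting into each constraint, equality holds for (2) and (3); the remaining constraints have slack.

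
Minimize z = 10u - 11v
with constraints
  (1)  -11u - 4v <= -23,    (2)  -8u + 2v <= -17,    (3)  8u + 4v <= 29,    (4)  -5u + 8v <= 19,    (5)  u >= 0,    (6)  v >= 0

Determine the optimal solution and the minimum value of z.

u = 21/8, v = 2, minimum z = 17/4

Extreme points and z = 10u - 11v:
  (21/8, 2) → z = 17/4
  (17/8, 0) → z = 85/4
  (29/8, 0) → z = 145/4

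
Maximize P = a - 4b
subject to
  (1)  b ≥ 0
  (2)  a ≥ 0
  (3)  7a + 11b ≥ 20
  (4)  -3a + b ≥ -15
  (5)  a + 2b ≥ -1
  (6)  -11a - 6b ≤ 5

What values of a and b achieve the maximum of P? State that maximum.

The feasible region is unbounded (it extends along (0, 1), (1, 3)), but P strictly decreases along every unbounded feasible direction, so there is no improving ray and the maximum is attained at a vertex.

The optimum lies where b = 0 and -3a + b = -15.
Solving simultaneously gives a = 5, b = 0.

a = 5, b = 0, maximum P = 5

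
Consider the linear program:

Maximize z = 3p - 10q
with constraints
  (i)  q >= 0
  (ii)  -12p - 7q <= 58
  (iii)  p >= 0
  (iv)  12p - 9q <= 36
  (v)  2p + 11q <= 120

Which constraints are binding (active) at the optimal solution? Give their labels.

(i) and (iv)

Feasible corners and z = 3p - 10q:
  (0, 0) → z = 0
  (3, 0) → z = 9
  (0, 120/11) → z = -1200/11
  (246/25, 228/25) → z = -1542/25

The maximum is at (3, 0). Substituting into each constraint, equality holds for (i) and (iv); the remaining constraints have slack.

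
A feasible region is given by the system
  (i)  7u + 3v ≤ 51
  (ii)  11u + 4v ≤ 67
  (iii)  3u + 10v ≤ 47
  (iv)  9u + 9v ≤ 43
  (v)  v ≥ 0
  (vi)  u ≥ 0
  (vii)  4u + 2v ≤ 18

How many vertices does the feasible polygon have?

5

Pairwise boundary intersections that survive every other constraint:
  (1/9, 14/3)
  (0, 47/10)
  (38/9, 5/9)
  (0, 0)
  (9/2, 0)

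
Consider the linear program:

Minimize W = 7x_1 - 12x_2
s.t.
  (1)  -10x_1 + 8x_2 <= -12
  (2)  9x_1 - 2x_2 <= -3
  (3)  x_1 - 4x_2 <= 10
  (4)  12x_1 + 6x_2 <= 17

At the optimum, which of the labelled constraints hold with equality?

Extreme points and W = 7x_1 - 12x_2:
  (-12/13, -69/26) → W = 330/13
  (-1, -11/4) → W = 26
  (-16/17, -93/34) → W = 446/17

The minimum is at (-12/13, -69/26). Substituting into each constraint, equality holds for (1) and (2); the remaining constraints have slack.

(1) and (2)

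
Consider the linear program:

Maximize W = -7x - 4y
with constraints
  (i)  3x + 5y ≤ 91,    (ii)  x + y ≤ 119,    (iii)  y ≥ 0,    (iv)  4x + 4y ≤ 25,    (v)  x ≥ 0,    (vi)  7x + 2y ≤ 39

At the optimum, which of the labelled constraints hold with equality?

(iii) and (v)

Extreme points and W = -7x - 4y:
  (0, 0) → W = 0
  (39/7, 0) → W = -39
  (0, 25/4) → W = -25
  (53/10, 19/20) → W = -409/10

The maximum is at (0, 0). Substituting into each constraint, equality holds for (iii) and (v); the remaining constraints have slack.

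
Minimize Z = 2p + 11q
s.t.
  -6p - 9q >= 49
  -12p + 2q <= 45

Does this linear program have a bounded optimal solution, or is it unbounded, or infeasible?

From the feasible point (-503/120, -53/20), moving in the direction (9, -6) keeps every constraint satisfied while Z decreases without bound.

unbounded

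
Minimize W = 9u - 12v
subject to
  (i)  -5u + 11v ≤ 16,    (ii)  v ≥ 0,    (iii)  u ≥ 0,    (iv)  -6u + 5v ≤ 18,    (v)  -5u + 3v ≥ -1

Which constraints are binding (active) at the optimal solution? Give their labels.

Vertices and W = 9u - 12v:
  (0, 16/11) → W = -192/11
  (59/40, 17/8) → W = -489/40
  (0, 0) → W = 0
  (1/5, 0) → W = 9/5

The minimum is at (0, 16/11). Substituting into each constraint, equality holds for (i) and (iii); the remaining constraints have slack.

(i) and (iii)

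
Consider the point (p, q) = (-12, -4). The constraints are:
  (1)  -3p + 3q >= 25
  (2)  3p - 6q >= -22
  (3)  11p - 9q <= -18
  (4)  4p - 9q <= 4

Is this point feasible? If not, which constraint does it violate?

Constraint (1): -3p + 3q = 24, which is not ≥ 25. All other constraints are satisfied.

not feasible — violates (1)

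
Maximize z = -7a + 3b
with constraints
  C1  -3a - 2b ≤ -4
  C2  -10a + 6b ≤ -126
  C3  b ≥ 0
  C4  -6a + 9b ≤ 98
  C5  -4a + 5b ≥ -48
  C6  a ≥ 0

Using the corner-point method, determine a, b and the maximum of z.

Extreme points and z = -7a + 3b:
  (287/9, 868/27) → z = -1141/9
  (171/13, 12/13) → z = -1161/13
  (461/3, 340/3) → z = -2207/3

a = 171/13, b = 12/13, maximum z = -1161/13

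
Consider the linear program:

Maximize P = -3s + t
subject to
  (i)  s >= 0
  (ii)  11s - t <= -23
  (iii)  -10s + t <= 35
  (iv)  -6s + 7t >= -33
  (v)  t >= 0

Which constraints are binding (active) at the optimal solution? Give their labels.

Corner points and P = -3s + t:
  (0, 23) → P = 23
  (0, 35) → P = 35
  (12, 155) → P = 119

The maximum is at (12, 155). Substituting into each constraint, equality holds for (ii) and (iii); the remaining constraints have slack.

(ii) and (iii)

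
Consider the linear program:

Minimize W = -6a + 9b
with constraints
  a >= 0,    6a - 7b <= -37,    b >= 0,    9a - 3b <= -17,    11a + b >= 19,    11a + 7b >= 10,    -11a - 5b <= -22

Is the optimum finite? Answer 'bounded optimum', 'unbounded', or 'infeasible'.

bounded optimum

Corner points and W = -6a + 9b:
  (0, 19) → W = 171
  (20/21, 179/21) → W = 71
The feasible region has finitely many vertices and no improving ray; the minimum is 71 at (20/21, 179/21).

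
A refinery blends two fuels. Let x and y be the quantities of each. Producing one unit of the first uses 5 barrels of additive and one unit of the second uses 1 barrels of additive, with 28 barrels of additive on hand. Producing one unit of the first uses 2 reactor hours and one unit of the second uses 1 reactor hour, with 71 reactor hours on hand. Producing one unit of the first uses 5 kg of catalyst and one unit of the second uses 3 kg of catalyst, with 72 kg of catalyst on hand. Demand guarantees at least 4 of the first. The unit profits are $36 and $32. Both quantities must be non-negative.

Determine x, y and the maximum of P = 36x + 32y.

At the optimal vertex, 5x + y = 28 and x = 4.
Solving simultaneously gives x = 4, y = 8.

x = 4, y = 8, maximum P = 400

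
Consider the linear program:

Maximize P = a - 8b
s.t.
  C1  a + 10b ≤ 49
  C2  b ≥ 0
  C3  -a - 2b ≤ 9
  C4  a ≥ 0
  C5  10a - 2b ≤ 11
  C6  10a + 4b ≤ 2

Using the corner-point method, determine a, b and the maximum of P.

a = 1/5, b = 0, maximum P = 1/5

Vertices and P = a - 8b:
  (0, 0) → P = 0
  (1/5, 0) → P = 1/5
  (0, 1/2) → P = -4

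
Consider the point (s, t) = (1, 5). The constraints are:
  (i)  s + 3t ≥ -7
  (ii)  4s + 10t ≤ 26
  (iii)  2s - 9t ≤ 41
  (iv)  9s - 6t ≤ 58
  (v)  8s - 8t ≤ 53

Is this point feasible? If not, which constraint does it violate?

Constraint (ii): 4s + 10t = 54, which is not ≤ 26. All other constraints are satisfied.

not feasible — violates (ii)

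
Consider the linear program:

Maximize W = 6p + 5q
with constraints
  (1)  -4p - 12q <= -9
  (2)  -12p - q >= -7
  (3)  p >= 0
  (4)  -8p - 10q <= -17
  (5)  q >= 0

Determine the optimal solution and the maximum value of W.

p = 0, q = 7, maximum W = 35

Feasible corners and W = 6p + 5q:
  (0, 7) → W = 35
  (53/112, 37/28) → W = 529/56
  (0, 17/10) → W = 17/2

The binding constraints are -12p - q = -7 and p = 0.
Solving simultaneously gives p = 0, q = 7.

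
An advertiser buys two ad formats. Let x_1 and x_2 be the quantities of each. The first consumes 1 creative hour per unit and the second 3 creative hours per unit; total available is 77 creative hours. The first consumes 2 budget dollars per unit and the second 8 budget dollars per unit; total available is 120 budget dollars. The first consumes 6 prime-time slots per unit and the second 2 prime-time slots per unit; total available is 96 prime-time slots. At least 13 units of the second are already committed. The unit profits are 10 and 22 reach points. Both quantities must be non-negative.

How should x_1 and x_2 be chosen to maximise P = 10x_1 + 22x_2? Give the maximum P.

x_1 = 8, x_2 = 13, maximum P = 366

Feasible corners and P = 10x_1 + 22x_2:
  (0, 15) → P = 330
  (0, 13) → P = 286
  (8, 13) → P = 366

At the optimal vertex, 2x_1 + 8x_2 = 120 and x_2 = 13.
Solving simultaneously gives x_1 = 8, x_2 = 13.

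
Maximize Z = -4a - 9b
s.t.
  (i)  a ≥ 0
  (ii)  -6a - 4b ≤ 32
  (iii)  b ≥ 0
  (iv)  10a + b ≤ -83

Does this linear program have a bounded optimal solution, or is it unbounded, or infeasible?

The boundaries a = 0 and b = 0 meet at (0, 0), but that point violates 10a + b ≤ -83. Every candidate vertex is excluded by some other constraint, so the feasible region is empty.

infeasible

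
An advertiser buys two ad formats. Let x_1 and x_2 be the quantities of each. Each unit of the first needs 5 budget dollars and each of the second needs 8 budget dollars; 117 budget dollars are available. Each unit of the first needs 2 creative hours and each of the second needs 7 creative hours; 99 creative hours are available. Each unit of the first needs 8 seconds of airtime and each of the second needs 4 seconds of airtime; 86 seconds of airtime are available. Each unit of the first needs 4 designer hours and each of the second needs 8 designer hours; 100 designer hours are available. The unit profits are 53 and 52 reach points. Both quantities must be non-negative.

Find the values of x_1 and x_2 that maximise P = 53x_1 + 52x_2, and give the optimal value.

Corner points and P = 53x_1 + 52x_2:
  (0, 0) → P = 0
  (0, 25/2) → P = 650
  (43/4, 0) → P = 2279/4
  (6, 19/2) → P = 812

At the optimal vertex, 8x_1 + 4x_2 = 86 and 4x_1 + 8x_2 = 100.
Solving simultaneously gives x_1 = 6, x_2 = 19/2.

x_1 = 6, x_2 = 19/2, maximum P = 812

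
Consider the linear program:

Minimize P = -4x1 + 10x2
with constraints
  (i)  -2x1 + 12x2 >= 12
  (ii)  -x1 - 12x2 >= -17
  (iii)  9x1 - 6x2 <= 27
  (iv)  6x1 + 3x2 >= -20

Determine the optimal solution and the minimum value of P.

Feasible corners and P = -4x1 + 10x2:
  (5/3, 23/18) → P = 55/9
  (-46/13, 16/39) → P = 712/39
  (-97/23, 122/69) → P = 2384/69

x1 = 5/3, x2 = 23/18, minimum P = 55/9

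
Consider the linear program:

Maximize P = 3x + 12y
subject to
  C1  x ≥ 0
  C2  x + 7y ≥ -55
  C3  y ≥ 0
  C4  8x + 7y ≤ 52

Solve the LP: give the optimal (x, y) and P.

x = 0, y = 52/7, maximum P = 624/7

Vertices and P = 3x + 12y:
  (0, 0) → P = 0
  (0, 52/7) → P = 624/7
  (13/2, 0) → P = 39/2

The binding constraints are x = 0 and 8x + 7y = 52.
Solving simultaneously gives x = 0, y = 52/7.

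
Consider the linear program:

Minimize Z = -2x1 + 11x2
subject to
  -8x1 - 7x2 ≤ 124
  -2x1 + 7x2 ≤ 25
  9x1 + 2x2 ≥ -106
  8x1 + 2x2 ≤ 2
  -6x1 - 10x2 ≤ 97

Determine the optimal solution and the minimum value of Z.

The optimum lies where 8x1 + 2x2 = 2 and -6x1 - 10x2 = 97.
Solving simultaneously gives x1 = 107/34, x2 = -197/17.

x1 = 107/34, x2 = -197/17, minimum Z = -2274/17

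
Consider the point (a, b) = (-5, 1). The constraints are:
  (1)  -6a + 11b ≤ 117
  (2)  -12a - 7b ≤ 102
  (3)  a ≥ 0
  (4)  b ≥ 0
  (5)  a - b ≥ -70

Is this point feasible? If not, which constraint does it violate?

not feasible — violates (3)

Constraint (3): a = -5, which is not ≥ 0. All other constraints are satisfied.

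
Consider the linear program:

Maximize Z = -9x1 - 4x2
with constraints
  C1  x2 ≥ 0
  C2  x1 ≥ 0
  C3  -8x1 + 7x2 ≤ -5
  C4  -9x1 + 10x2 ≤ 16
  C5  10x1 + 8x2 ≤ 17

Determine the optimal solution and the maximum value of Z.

x1 = 5/8, x2 = 0, maximum Z = -45/8

Vertices and Z = -9x1 - 4x2:
  (5/8, 0) → Z = -45/8
  (17/10, 0) → Z = -153/10
  (159/134, 43/67) → Z = -1775/134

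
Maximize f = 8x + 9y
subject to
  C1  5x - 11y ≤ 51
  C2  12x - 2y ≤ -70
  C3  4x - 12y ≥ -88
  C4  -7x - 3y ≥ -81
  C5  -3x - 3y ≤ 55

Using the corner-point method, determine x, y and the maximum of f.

x = -83/17, y = 97/17, maximum f = 209/17

Extreme points and f = 8x + 9y:
  (-436/61, -481/61) → f = -7817/61
  (-113/12, -107/12) → f = -1867/12
  (-83/17, 97/17) → f = 209/17
  (-77/4, 11/12) → f = -583/4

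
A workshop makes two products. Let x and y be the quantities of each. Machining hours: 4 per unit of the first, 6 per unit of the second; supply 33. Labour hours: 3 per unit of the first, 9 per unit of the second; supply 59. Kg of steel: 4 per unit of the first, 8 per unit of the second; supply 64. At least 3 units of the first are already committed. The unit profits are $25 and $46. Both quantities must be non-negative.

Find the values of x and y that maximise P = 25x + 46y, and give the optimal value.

x = 3, y = 7/2, maximum P = 236

Corner points and P = 25x + 46y:
  (33/4, 0) → P = 825/4
  (3, 0) → P = 75
  (3, 7/2) → P = 236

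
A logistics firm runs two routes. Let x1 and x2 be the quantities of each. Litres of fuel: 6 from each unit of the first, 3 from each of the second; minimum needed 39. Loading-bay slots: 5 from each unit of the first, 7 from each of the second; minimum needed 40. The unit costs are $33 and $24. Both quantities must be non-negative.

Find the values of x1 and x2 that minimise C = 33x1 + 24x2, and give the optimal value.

x1 = 17/3, x2 = 5/3, minimum C = 227

Corner points and C = 33x1 + 24x2:
  (0, 13) → C = 312
  (8, 0) → C = 264
  (17/3, 5/3) → C = 227
The feasible region is unbounded (it extends along (0, 1), (1, 0)), but C strictly increases along every unbounded feasible direction, so there is no improving ray and the minimum is attained at a vertex.

The binding constraints are 6x1 + 3x2 = 39 and 5x1 + 7x2 = 40.
Solving simultaneously gives x1 = 17/3, x2 = 5/3.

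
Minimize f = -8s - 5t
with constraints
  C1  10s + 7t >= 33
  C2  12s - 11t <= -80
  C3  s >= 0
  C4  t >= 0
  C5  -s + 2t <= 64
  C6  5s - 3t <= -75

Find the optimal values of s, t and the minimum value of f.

Feasible corners and f = -8s - 5t:
  (0, 32) → f = -160
  (0, 25) → f = -125
  (6, 35) → f = -223

The optimum lies where -s + 2t = 64 and 5s - 3t = -75.
Solving simultaneously gives s = 6, t = 35.

s = 6, t = 35, minimum f = -223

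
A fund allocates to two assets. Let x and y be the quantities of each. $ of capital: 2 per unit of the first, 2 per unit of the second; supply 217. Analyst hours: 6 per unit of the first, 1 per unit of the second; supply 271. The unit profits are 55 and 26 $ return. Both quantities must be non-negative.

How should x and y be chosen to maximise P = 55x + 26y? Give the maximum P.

The optimum lies where 2x + 2y = 217 and 6x + y = 271.
Solving simultaneously gives x = 65/2, y = 76.

x = 65/2, y = 76, maximum P = 7527/2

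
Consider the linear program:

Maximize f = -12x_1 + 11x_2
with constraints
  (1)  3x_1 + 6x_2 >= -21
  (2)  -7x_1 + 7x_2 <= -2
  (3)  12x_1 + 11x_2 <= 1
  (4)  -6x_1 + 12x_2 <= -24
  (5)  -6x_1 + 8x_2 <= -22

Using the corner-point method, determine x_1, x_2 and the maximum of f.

Corner points and f = -12x_1 + 11x_2:
  (79/13, -85/13) → f = -1883/13
  (-3/5, -16/5) → f = -28
  (125/81, -43/27) → f = -973/27

At the optimal vertex, 3x_1 + 6x_2 = -21 and -6x_1 + 8x_2 = -22.
Solving simultaneously gives x_1 = -3/5, x_2 = -16/5.

x_1 = -3/5, x_2 = -16/5, maximum f = -28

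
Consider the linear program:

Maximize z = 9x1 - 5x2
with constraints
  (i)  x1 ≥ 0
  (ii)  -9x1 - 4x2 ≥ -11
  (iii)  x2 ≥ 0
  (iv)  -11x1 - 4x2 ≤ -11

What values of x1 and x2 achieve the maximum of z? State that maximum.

x1 = 11/9, x2 = 0, maximum z = 11

The binding constraints are -9x1 - 4x2 = -11 and x2 = 0.
Solving simultaneously gives x1 = 11/9, x2 = 0.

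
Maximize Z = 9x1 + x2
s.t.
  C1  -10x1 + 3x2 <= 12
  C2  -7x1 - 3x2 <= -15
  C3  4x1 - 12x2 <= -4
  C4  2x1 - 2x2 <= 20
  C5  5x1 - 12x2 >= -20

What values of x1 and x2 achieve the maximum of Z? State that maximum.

The optimum lies where 2x1 - 2x2 = 20 and 5x1 - 12x2 = -20.
Solving simultaneously gives x1 = 20, x2 = 10.

x1 = 20, x2 = 10, maximum Z = 190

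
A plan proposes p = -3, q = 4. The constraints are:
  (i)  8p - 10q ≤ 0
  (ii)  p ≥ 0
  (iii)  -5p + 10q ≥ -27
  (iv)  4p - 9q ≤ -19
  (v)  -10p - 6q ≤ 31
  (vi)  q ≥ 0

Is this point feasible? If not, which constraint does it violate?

not feasible — violates (ii)

Constraint (ii): p = -3, which is not ≥ 0. All other constraints are satisfied.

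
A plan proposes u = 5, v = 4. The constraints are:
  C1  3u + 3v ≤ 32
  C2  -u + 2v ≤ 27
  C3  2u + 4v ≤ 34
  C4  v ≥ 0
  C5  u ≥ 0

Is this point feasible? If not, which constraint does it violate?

C1: 27 ≤ 32 ✓
C2: 3 ≤ 27 ✓
C3: 26 ≤ 34 ✓
C4: 4 ≥ 0 ✓
C5: 5 ≥ 0 ✓

feasible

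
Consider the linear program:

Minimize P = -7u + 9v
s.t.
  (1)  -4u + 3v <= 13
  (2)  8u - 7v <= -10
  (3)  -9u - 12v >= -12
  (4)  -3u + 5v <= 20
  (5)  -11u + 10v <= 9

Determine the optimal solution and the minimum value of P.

u = -61/4, v = -16, minimum P = -149/4

Extreme points and P = -7u + 9v:
  (-61/4, -16) → P = -149/4
  (-103/7, -107/7) → P = -242/7
  (-37/3, -38/3) → P = -83/3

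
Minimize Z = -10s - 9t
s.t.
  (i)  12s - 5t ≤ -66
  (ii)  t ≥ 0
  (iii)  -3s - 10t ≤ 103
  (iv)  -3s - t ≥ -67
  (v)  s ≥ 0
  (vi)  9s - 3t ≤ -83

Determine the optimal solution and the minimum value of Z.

Vertices and Z = -10s - 9t:
  (0, 67) → Z = -603
  (59/9, 142/3) → Z = -4424/9
  (0, 83/3) → Z = -249

The binding constraints are -3s - t = -67 and s = 0.
Solving simultaneously gives s = 0, t = 67.

s = 0, t = 67, minimum Z = -603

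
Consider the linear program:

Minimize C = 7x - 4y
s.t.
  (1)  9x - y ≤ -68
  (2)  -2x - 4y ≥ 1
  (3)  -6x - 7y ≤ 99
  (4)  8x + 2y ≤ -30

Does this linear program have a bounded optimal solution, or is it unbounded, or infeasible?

Feasible corners and C = 7x - 4y:
  (-273/38, 127/38) → C = -2419/38
  (-25/3, -7) → C = -91/3
  (-389/10, 96/5) → C = -3491/10
The feasible region has finitely many vertices and no improving ray; the minimum is -3491/10 at (-389/10, 96/5).

bounded optimum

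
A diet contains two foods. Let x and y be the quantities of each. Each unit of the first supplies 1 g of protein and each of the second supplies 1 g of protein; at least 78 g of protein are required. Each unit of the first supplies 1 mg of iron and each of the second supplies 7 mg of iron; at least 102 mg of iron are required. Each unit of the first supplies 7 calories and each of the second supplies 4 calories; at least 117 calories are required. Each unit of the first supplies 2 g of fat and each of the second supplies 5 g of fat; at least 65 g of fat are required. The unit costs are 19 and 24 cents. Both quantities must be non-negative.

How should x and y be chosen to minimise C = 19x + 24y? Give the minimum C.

Vertices and C = 19x + 24y:
  (0, 78) → C = 1872
  (102, 0) → C = 1938
  (74, 4) → C = 1502
The feasible region is unbounded (it extends along (0, 1), (1, 0)), but C strictly increases along every unbounded feasible direction, so there is no improving ray and the minimum is attained at a vertex.

x = 74, y = 4, minimum C = 1502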